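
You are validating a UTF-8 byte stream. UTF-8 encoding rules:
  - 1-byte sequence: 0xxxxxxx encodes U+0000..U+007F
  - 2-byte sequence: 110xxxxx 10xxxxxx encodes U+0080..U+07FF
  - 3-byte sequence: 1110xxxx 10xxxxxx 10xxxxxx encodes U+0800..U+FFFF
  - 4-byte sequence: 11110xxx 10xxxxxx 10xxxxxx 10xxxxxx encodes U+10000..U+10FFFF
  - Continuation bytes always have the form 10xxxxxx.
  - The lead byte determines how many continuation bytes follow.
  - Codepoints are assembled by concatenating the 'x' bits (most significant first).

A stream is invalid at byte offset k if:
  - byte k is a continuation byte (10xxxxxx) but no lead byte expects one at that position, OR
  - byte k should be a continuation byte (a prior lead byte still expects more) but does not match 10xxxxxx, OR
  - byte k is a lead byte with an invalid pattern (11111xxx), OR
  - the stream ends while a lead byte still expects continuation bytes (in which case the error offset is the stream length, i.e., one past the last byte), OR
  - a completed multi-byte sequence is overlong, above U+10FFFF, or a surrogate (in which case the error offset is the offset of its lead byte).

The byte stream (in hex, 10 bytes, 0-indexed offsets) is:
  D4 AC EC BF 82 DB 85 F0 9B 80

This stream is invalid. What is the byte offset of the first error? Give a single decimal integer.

Byte[0]=D4: 2-byte lead, need 1 cont bytes. acc=0x14
Byte[1]=AC: continuation. acc=(acc<<6)|0x2C=0x52C
Completed: cp=U+052C (starts at byte 0)
Byte[2]=EC: 3-byte lead, need 2 cont bytes. acc=0xC
Byte[3]=BF: continuation. acc=(acc<<6)|0x3F=0x33F
Byte[4]=82: continuation. acc=(acc<<6)|0x02=0xCFC2
Completed: cp=U+CFC2 (starts at byte 2)
Byte[5]=DB: 2-byte lead, need 1 cont bytes. acc=0x1B
Byte[6]=85: continuation. acc=(acc<<6)|0x05=0x6C5
Completed: cp=U+06C5 (starts at byte 5)
Byte[7]=F0: 4-byte lead, need 3 cont bytes. acc=0x0
Byte[8]=9B: continuation. acc=(acc<<6)|0x1B=0x1B
Byte[9]=80: continuation. acc=(acc<<6)|0x00=0x6C0
Byte[10]: stream ended, expected continuation. INVALID

Answer: 10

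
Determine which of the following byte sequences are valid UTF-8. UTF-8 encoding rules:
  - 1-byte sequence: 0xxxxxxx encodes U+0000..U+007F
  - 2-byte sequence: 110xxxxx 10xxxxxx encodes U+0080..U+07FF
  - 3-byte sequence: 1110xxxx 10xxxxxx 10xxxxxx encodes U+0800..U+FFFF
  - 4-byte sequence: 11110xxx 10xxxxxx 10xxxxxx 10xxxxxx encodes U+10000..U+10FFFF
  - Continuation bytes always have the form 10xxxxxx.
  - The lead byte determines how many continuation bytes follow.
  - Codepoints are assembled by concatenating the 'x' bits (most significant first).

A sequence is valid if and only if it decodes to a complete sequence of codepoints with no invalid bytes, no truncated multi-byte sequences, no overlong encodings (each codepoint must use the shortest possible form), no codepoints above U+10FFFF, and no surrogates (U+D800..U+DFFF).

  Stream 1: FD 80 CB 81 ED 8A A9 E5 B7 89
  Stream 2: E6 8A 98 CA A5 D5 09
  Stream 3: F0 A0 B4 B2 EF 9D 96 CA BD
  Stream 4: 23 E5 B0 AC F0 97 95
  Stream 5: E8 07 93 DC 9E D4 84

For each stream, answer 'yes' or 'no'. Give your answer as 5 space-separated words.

Answer: no no yes no no

Derivation:
Stream 1: error at byte offset 0. INVALID
Stream 2: error at byte offset 6. INVALID
Stream 3: decodes cleanly. VALID
Stream 4: error at byte offset 7. INVALID
Stream 5: error at byte offset 1. INVALID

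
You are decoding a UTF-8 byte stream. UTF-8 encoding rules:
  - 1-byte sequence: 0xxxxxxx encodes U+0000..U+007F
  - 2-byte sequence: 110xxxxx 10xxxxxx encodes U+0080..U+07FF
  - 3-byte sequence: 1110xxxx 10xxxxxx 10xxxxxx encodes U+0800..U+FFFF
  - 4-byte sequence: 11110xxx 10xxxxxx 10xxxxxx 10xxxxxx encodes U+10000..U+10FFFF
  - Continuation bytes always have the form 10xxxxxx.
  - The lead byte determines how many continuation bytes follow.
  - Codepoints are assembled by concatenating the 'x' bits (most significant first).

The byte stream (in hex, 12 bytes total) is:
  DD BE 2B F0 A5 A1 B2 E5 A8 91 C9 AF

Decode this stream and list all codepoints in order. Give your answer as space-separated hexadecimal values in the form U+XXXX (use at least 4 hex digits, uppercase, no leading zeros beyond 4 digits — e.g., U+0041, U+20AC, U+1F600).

Byte[0]=DD: 2-byte lead, need 1 cont bytes. acc=0x1D
Byte[1]=BE: continuation. acc=(acc<<6)|0x3E=0x77E
Completed: cp=U+077E (starts at byte 0)
Byte[2]=2B: 1-byte ASCII. cp=U+002B
Byte[3]=F0: 4-byte lead, need 3 cont bytes. acc=0x0
Byte[4]=A5: continuation. acc=(acc<<6)|0x25=0x25
Byte[5]=A1: continuation. acc=(acc<<6)|0x21=0x961
Byte[6]=B2: continuation. acc=(acc<<6)|0x32=0x25872
Completed: cp=U+25872 (starts at byte 3)
Byte[7]=E5: 3-byte lead, need 2 cont bytes. acc=0x5
Byte[8]=A8: continuation. acc=(acc<<6)|0x28=0x168
Byte[9]=91: continuation. acc=(acc<<6)|0x11=0x5A11
Completed: cp=U+5A11 (starts at byte 7)
Byte[10]=C9: 2-byte lead, need 1 cont bytes. acc=0x9
Byte[11]=AF: continuation. acc=(acc<<6)|0x2F=0x26F
Completed: cp=U+026F (starts at byte 10)

Answer: U+077E U+002B U+25872 U+5A11 U+026F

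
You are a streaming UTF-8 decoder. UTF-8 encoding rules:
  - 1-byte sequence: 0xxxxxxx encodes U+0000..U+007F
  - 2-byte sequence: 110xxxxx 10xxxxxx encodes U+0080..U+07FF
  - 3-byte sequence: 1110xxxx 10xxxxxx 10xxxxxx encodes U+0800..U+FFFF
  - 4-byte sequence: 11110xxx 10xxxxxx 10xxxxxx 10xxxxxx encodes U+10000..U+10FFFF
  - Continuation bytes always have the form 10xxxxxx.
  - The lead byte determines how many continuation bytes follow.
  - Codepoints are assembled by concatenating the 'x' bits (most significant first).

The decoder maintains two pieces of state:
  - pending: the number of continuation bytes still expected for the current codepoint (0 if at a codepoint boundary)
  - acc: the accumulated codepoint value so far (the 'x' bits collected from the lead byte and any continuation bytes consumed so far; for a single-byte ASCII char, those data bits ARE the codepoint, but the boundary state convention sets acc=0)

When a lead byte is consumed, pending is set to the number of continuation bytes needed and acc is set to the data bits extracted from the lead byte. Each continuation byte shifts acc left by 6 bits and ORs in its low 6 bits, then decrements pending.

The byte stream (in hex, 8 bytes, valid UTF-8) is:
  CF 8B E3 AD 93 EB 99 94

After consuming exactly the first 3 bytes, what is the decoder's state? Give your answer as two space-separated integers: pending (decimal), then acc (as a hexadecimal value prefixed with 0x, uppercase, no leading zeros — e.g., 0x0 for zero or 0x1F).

Answer: 2 0x3

Derivation:
Byte[0]=CF: 2-byte lead. pending=1, acc=0xF
Byte[1]=8B: continuation. acc=(acc<<6)|0x0B=0x3CB, pending=0
Byte[2]=E3: 3-byte lead. pending=2, acc=0x3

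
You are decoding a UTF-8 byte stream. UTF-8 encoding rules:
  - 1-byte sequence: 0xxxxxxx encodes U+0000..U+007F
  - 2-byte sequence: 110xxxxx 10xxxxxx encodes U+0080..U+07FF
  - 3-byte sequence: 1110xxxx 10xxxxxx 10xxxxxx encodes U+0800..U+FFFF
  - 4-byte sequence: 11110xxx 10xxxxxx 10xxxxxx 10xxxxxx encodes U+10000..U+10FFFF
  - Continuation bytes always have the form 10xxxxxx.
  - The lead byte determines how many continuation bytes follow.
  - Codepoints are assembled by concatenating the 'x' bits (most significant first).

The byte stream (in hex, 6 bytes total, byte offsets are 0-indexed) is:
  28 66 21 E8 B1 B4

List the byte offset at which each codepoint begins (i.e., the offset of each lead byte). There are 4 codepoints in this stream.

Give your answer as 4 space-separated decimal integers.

Answer: 0 1 2 3

Derivation:
Byte[0]=28: 1-byte ASCII. cp=U+0028
Byte[1]=66: 1-byte ASCII. cp=U+0066
Byte[2]=21: 1-byte ASCII. cp=U+0021
Byte[3]=E8: 3-byte lead, need 2 cont bytes. acc=0x8
Byte[4]=B1: continuation. acc=(acc<<6)|0x31=0x231
Byte[5]=B4: continuation. acc=(acc<<6)|0x34=0x8C74
Completed: cp=U+8C74 (starts at byte 3)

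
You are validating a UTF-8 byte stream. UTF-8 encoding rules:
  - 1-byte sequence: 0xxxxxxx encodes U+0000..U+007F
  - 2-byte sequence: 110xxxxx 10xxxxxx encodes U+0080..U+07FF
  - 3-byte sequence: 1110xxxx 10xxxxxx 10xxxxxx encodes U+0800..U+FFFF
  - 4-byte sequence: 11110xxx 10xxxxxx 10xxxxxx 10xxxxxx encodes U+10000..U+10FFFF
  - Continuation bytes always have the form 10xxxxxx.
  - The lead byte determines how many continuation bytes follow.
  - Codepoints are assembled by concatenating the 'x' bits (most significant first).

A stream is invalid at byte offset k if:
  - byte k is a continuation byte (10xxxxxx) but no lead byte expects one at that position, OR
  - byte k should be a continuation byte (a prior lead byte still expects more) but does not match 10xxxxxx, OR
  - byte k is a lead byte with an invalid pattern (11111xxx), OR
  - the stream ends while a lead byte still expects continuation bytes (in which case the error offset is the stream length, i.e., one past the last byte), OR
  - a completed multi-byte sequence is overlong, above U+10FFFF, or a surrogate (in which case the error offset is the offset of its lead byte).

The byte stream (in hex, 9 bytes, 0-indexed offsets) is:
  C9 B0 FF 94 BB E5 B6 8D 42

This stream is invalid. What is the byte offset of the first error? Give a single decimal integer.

Byte[0]=C9: 2-byte lead, need 1 cont bytes. acc=0x9
Byte[1]=B0: continuation. acc=(acc<<6)|0x30=0x270
Completed: cp=U+0270 (starts at byte 0)
Byte[2]=FF: INVALID lead byte (not 0xxx/110x/1110/11110)

Answer: 2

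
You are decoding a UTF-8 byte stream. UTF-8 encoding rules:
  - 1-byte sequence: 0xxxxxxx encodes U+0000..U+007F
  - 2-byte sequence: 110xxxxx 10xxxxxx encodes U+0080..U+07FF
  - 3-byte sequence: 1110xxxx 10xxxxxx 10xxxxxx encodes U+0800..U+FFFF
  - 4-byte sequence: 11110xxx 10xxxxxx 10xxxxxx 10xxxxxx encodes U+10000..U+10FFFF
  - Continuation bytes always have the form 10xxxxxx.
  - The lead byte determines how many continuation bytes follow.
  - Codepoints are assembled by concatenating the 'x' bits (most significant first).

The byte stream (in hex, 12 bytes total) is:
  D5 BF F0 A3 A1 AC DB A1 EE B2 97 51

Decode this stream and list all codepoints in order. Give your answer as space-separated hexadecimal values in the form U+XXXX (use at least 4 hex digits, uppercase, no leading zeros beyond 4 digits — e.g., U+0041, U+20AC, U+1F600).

Answer: U+057F U+2386C U+06E1 U+EC97 U+0051

Derivation:
Byte[0]=D5: 2-byte lead, need 1 cont bytes. acc=0x15
Byte[1]=BF: continuation. acc=(acc<<6)|0x3F=0x57F
Completed: cp=U+057F (starts at byte 0)
Byte[2]=F0: 4-byte lead, need 3 cont bytes. acc=0x0
Byte[3]=A3: continuation. acc=(acc<<6)|0x23=0x23
Byte[4]=A1: continuation. acc=(acc<<6)|0x21=0x8E1
Byte[5]=AC: continuation. acc=(acc<<6)|0x2C=0x2386C
Completed: cp=U+2386C (starts at byte 2)
Byte[6]=DB: 2-byte lead, need 1 cont bytes. acc=0x1B
Byte[7]=A1: continuation. acc=(acc<<6)|0x21=0x6E1
Completed: cp=U+06E1 (starts at byte 6)
Byte[8]=EE: 3-byte lead, need 2 cont bytes. acc=0xE
Byte[9]=B2: continuation. acc=(acc<<6)|0x32=0x3B2
Byte[10]=97: continuation. acc=(acc<<6)|0x17=0xEC97
Completed: cp=U+EC97 (starts at byte 8)
Byte[11]=51: 1-byte ASCII. cp=U+0051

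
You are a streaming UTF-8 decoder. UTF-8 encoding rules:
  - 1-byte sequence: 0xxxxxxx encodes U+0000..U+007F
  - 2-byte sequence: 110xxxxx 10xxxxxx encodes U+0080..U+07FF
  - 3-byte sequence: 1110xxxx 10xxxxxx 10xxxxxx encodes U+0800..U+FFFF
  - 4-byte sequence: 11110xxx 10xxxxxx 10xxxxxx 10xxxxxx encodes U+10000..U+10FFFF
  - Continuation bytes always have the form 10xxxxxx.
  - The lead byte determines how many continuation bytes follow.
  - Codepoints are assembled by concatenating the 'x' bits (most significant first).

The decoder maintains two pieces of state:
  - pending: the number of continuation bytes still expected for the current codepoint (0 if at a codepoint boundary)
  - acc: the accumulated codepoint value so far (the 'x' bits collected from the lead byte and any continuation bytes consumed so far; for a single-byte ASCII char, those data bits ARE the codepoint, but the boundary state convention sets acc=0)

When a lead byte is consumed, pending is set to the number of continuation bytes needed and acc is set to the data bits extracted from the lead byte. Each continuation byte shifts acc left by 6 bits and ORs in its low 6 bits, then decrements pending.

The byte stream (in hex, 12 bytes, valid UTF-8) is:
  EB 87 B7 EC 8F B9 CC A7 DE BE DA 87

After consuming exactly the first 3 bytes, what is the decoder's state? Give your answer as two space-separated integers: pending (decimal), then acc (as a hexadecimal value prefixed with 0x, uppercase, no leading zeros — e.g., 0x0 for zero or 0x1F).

Answer: 0 0xB1F7

Derivation:
Byte[0]=EB: 3-byte lead. pending=2, acc=0xB
Byte[1]=87: continuation. acc=(acc<<6)|0x07=0x2C7, pending=1
Byte[2]=B7: continuation. acc=(acc<<6)|0x37=0xB1F7, pending=0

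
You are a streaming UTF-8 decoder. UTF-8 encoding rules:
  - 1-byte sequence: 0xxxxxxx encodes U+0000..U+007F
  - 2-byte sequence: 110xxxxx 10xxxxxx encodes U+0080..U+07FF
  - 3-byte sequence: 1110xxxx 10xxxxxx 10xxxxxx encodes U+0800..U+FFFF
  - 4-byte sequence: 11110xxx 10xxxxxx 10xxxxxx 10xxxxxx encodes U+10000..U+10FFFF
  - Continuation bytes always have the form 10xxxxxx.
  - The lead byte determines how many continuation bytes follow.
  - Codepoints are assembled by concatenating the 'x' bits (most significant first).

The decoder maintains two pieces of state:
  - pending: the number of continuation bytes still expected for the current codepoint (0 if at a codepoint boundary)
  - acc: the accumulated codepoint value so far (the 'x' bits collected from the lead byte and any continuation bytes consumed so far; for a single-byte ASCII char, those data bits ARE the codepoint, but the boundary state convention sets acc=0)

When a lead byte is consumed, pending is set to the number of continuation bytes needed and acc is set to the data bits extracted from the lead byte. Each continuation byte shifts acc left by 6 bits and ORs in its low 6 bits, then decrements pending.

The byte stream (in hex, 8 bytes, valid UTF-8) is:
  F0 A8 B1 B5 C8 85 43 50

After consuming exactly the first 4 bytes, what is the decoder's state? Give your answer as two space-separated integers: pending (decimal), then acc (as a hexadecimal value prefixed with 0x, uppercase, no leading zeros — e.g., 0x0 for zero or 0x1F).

Answer: 0 0x28C75

Derivation:
Byte[0]=F0: 4-byte lead. pending=3, acc=0x0
Byte[1]=A8: continuation. acc=(acc<<6)|0x28=0x28, pending=2
Byte[2]=B1: continuation. acc=(acc<<6)|0x31=0xA31, pending=1
Byte[3]=B5: continuation. acc=(acc<<6)|0x35=0x28C75, pending=0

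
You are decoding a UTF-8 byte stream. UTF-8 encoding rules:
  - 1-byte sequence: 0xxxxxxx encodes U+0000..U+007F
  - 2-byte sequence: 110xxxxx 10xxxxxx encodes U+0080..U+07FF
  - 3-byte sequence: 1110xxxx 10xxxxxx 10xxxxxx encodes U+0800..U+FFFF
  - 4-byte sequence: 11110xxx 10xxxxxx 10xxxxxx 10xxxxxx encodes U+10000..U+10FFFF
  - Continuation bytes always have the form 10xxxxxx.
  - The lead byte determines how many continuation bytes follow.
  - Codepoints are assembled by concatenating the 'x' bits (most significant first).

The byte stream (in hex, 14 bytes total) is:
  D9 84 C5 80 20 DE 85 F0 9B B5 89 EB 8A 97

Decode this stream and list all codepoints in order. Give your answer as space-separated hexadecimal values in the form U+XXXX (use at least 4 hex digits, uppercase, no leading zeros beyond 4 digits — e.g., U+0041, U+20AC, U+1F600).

Byte[0]=D9: 2-byte lead, need 1 cont bytes. acc=0x19
Byte[1]=84: continuation. acc=(acc<<6)|0x04=0x644
Completed: cp=U+0644 (starts at byte 0)
Byte[2]=C5: 2-byte lead, need 1 cont bytes. acc=0x5
Byte[3]=80: continuation. acc=(acc<<6)|0x00=0x140
Completed: cp=U+0140 (starts at byte 2)
Byte[4]=20: 1-byte ASCII. cp=U+0020
Byte[5]=DE: 2-byte lead, need 1 cont bytes. acc=0x1E
Byte[6]=85: continuation. acc=(acc<<6)|0x05=0x785
Completed: cp=U+0785 (starts at byte 5)
Byte[7]=F0: 4-byte lead, need 3 cont bytes. acc=0x0
Byte[8]=9B: continuation. acc=(acc<<6)|0x1B=0x1B
Byte[9]=B5: continuation. acc=(acc<<6)|0x35=0x6F5
Byte[10]=89: continuation. acc=(acc<<6)|0x09=0x1BD49
Completed: cp=U+1BD49 (starts at byte 7)
Byte[11]=EB: 3-byte lead, need 2 cont bytes. acc=0xB
Byte[12]=8A: continuation. acc=(acc<<6)|0x0A=0x2CA
Byte[13]=97: continuation. acc=(acc<<6)|0x17=0xB297
Completed: cp=U+B297 (starts at byte 11)

Answer: U+0644 U+0140 U+0020 U+0785 U+1BD49 U+B297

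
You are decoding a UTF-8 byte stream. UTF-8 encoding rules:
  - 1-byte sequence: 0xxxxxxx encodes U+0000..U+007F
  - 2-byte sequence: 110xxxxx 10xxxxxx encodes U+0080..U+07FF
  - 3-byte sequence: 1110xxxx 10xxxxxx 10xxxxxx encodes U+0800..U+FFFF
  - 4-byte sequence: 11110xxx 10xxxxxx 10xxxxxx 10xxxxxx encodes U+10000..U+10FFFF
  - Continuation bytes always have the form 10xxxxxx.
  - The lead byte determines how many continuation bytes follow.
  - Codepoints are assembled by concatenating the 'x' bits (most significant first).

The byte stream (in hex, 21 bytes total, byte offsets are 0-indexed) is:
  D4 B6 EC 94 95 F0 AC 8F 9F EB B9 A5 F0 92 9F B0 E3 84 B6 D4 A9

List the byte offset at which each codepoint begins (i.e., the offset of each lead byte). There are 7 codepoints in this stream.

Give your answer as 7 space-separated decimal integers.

Answer: 0 2 5 9 12 16 19

Derivation:
Byte[0]=D4: 2-byte lead, need 1 cont bytes. acc=0x14
Byte[1]=B6: continuation. acc=(acc<<6)|0x36=0x536
Completed: cp=U+0536 (starts at byte 0)
Byte[2]=EC: 3-byte lead, need 2 cont bytes. acc=0xC
Byte[3]=94: continuation. acc=(acc<<6)|0x14=0x314
Byte[4]=95: continuation. acc=(acc<<6)|0x15=0xC515
Completed: cp=U+C515 (starts at byte 2)
Byte[5]=F0: 4-byte lead, need 3 cont bytes. acc=0x0
Byte[6]=AC: continuation. acc=(acc<<6)|0x2C=0x2C
Byte[7]=8F: continuation. acc=(acc<<6)|0x0F=0xB0F
Byte[8]=9F: continuation. acc=(acc<<6)|0x1F=0x2C3DF
Completed: cp=U+2C3DF (starts at byte 5)
Byte[9]=EB: 3-byte lead, need 2 cont bytes. acc=0xB
Byte[10]=B9: continuation. acc=(acc<<6)|0x39=0x2F9
Byte[11]=A5: continuation. acc=(acc<<6)|0x25=0xBE65
Completed: cp=U+BE65 (starts at byte 9)
Byte[12]=F0: 4-byte lead, need 3 cont bytes. acc=0x0
Byte[13]=92: continuation. acc=(acc<<6)|0x12=0x12
Byte[14]=9F: continuation. acc=(acc<<6)|0x1F=0x49F
Byte[15]=B0: continuation. acc=(acc<<6)|0x30=0x127F0
Completed: cp=U+127F0 (starts at byte 12)
Byte[16]=E3: 3-byte lead, need 2 cont bytes. acc=0x3
Byte[17]=84: continuation. acc=(acc<<6)|0x04=0xC4
Byte[18]=B6: continuation. acc=(acc<<6)|0x36=0x3136
Completed: cp=U+3136 (starts at byte 16)
Byte[19]=D4: 2-byte lead, need 1 cont bytes. acc=0x14
Byte[20]=A9: continuation. acc=(acc<<6)|0x29=0x529
Completed: cp=U+0529 (starts at byte 19)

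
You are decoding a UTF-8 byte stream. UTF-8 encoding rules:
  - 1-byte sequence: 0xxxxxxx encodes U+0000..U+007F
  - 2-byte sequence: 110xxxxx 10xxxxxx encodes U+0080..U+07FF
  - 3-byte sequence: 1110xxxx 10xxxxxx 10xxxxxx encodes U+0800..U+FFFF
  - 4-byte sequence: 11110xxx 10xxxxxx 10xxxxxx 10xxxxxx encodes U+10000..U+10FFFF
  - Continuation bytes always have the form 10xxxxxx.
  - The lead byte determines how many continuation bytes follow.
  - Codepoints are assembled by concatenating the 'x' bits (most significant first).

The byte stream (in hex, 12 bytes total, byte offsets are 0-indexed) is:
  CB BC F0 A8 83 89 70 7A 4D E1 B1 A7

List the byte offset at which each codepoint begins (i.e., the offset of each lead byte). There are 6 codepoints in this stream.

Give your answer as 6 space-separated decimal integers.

Answer: 0 2 6 7 8 9

Derivation:
Byte[0]=CB: 2-byte lead, need 1 cont bytes. acc=0xB
Byte[1]=BC: continuation. acc=(acc<<6)|0x3C=0x2FC
Completed: cp=U+02FC (starts at byte 0)
Byte[2]=F0: 4-byte lead, need 3 cont bytes. acc=0x0
Byte[3]=A8: continuation. acc=(acc<<6)|0x28=0x28
Byte[4]=83: continuation. acc=(acc<<6)|0x03=0xA03
Byte[5]=89: continuation. acc=(acc<<6)|0x09=0x280C9
Completed: cp=U+280C9 (starts at byte 2)
Byte[6]=70: 1-byte ASCII. cp=U+0070
Byte[7]=7A: 1-byte ASCII. cp=U+007A
Byte[8]=4D: 1-byte ASCII. cp=U+004D
Byte[9]=E1: 3-byte lead, need 2 cont bytes. acc=0x1
Byte[10]=B1: continuation. acc=(acc<<6)|0x31=0x71
Byte[11]=A7: continuation. acc=(acc<<6)|0x27=0x1C67
Completed: cp=U+1C67 (starts at byte 9)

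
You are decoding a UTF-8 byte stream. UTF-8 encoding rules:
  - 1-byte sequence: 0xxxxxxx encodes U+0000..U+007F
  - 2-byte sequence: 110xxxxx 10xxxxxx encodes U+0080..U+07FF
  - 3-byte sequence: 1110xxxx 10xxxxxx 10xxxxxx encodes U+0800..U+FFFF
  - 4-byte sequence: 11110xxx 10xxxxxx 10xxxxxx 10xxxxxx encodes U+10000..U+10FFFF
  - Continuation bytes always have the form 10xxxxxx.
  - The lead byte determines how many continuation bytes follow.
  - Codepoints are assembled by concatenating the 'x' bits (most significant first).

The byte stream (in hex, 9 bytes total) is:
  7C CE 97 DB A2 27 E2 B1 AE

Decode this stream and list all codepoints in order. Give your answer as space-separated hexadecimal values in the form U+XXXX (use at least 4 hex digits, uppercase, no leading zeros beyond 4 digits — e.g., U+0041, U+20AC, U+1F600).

Byte[0]=7C: 1-byte ASCII. cp=U+007C
Byte[1]=CE: 2-byte lead, need 1 cont bytes. acc=0xE
Byte[2]=97: continuation. acc=(acc<<6)|0x17=0x397
Completed: cp=U+0397 (starts at byte 1)
Byte[3]=DB: 2-byte lead, need 1 cont bytes. acc=0x1B
Byte[4]=A2: continuation. acc=(acc<<6)|0x22=0x6E2
Completed: cp=U+06E2 (starts at byte 3)
Byte[5]=27: 1-byte ASCII. cp=U+0027
Byte[6]=E2: 3-byte lead, need 2 cont bytes. acc=0x2
Byte[7]=B1: continuation. acc=(acc<<6)|0x31=0xB1
Byte[8]=AE: continuation. acc=(acc<<6)|0x2E=0x2C6E
Completed: cp=U+2C6E (starts at byte 6)

Answer: U+007C U+0397 U+06E2 U+0027 U+2C6E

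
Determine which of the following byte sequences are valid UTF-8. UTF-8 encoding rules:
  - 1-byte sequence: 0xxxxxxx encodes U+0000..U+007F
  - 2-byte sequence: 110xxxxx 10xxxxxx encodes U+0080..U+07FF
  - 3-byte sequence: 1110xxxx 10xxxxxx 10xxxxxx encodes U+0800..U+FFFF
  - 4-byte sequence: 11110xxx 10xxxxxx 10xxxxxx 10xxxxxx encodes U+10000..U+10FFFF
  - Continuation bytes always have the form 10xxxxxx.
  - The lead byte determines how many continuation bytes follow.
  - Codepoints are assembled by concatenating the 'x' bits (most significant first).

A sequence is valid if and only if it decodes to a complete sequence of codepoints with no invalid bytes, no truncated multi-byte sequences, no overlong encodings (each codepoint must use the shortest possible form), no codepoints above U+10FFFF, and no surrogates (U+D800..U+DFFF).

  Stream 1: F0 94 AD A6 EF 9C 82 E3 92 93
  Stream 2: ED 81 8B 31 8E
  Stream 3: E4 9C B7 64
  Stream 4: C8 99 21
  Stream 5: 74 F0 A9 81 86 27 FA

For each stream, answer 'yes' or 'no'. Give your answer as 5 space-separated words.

Stream 1: decodes cleanly. VALID
Stream 2: error at byte offset 4. INVALID
Stream 3: decodes cleanly. VALID
Stream 4: decodes cleanly. VALID
Stream 5: error at byte offset 6. INVALID

Answer: yes no yes yes no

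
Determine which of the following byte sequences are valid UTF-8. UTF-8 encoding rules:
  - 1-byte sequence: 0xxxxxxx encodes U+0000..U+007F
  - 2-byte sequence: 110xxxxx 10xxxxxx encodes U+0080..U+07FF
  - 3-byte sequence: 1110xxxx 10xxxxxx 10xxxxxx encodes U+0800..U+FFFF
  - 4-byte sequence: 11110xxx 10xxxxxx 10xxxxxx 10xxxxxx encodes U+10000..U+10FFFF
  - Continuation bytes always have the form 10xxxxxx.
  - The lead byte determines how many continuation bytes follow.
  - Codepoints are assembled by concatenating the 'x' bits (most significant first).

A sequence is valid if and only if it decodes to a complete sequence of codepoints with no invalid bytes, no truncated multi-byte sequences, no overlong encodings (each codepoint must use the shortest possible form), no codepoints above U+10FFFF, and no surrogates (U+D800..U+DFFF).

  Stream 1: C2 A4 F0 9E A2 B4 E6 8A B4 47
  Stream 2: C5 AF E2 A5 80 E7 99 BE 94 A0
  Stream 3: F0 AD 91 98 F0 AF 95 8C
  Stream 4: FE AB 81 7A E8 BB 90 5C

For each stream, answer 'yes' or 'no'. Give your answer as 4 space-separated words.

Answer: yes no yes no

Derivation:
Stream 1: decodes cleanly. VALID
Stream 2: error at byte offset 8. INVALID
Stream 3: decodes cleanly. VALID
Stream 4: error at byte offset 0. INVALID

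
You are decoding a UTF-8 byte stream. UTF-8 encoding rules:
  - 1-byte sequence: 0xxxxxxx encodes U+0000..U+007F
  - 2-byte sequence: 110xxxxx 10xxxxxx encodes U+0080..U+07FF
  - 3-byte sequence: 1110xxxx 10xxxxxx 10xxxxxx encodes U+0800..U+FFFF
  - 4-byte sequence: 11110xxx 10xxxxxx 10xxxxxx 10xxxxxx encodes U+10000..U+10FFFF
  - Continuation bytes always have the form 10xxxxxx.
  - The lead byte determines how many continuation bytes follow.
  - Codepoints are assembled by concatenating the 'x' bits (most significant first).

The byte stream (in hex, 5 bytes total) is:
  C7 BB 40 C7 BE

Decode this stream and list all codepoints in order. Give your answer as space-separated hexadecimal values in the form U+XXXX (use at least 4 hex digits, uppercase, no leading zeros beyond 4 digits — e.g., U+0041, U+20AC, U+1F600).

Answer: U+01FB U+0040 U+01FE

Derivation:
Byte[0]=C7: 2-byte lead, need 1 cont bytes. acc=0x7
Byte[1]=BB: continuation. acc=(acc<<6)|0x3B=0x1FB
Completed: cp=U+01FB (starts at byte 0)
Byte[2]=40: 1-byte ASCII. cp=U+0040
Byte[3]=C7: 2-byte lead, need 1 cont bytes. acc=0x7
Byte[4]=BE: continuation. acc=(acc<<6)|0x3E=0x1FE
Completed: cp=U+01FE (starts at byte 3)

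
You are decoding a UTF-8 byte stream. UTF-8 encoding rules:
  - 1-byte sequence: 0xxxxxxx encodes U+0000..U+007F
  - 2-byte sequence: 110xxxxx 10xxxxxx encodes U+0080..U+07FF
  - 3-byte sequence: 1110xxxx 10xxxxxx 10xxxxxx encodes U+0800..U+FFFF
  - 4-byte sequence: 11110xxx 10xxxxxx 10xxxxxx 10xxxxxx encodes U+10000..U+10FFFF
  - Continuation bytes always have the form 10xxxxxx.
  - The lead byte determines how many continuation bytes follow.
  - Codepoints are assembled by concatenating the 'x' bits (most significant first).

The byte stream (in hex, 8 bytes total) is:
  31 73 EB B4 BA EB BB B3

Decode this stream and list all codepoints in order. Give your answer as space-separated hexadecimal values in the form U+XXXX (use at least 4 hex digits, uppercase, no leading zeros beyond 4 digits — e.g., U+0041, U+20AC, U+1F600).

Answer: U+0031 U+0073 U+BD3A U+BEF3

Derivation:
Byte[0]=31: 1-byte ASCII. cp=U+0031
Byte[1]=73: 1-byte ASCII. cp=U+0073
Byte[2]=EB: 3-byte lead, need 2 cont bytes. acc=0xB
Byte[3]=B4: continuation. acc=(acc<<6)|0x34=0x2F4
Byte[4]=BA: continuation. acc=(acc<<6)|0x3A=0xBD3A
Completed: cp=U+BD3A (starts at byte 2)
Byte[5]=EB: 3-byte lead, need 2 cont bytes. acc=0xB
Byte[6]=BB: continuation. acc=(acc<<6)|0x3B=0x2FB
Byte[7]=B3: continuation. acc=(acc<<6)|0x33=0xBEF3
Completed: cp=U+BEF3 (starts at byte 5)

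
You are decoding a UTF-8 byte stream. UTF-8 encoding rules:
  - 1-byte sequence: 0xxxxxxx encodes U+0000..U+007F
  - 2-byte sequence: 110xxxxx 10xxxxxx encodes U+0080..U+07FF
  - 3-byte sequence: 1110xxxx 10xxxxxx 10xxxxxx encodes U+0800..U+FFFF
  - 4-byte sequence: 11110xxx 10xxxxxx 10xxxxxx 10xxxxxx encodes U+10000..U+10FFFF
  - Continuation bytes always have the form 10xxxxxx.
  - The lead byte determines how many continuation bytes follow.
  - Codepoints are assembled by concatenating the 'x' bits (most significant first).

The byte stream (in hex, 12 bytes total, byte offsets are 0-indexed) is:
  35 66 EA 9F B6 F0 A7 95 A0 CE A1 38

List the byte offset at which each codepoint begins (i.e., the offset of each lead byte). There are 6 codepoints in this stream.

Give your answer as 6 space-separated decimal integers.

Answer: 0 1 2 5 9 11

Derivation:
Byte[0]=35: 1-byte ASCII. cp=U+0035
Byte[1]=66: 1-byte ASCII. cp=U+0066
Byte[2]=EA: 3-byte lead, need 2 cont bytes. acc=0xA
Byte[3]=9F: continuation. acc=(acc<<6)|0x1F=0x29F
Byte[4]=B6: continuation. acc=(acc<<6)|0x36=0xA7F6
Completed: cp=U+A7F6 (starts at byte 2)
Byte[5]=F0: 4-byte lead, need 3 cont bytes. acc=0x0
Byte[6]=A7: continuation. acc=(acc<<6)|0x27=0x27
Byte[7]=95: continuation. acc=(acc<<6)|0x15=0x9D5
Byte[8]=A0: continuation. acc=(acc<<6)|0x20=0x27560
Completed: cp=U+27560 (starts at byte 5)
Byte[9]=CE: 2-byte lead, need 1 cont bytes. acc=0xE
Byte[10]=A1: continuation. acc=(acc<<6)|0x21=0x3A1
Completed: cp=U+03A1 (starts at byte 9)
Byte[11]=38: 1-byte ASCII. cp=U+0038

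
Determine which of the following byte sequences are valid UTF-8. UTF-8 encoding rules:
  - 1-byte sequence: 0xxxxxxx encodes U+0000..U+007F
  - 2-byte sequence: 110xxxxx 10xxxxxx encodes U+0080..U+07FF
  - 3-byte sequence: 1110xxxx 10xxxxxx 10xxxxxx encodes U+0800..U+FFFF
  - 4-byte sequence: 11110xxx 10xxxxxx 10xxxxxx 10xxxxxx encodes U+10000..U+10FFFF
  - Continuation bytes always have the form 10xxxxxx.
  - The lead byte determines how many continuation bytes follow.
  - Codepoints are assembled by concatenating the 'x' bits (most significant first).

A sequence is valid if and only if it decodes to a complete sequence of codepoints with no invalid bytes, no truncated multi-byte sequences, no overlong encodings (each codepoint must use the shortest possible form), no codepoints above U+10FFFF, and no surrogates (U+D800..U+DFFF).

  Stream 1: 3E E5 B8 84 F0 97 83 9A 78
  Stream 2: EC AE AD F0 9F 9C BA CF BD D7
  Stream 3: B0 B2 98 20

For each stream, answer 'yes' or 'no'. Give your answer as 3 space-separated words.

Answer: yes no no

Derivation:
Stream 1: decodes cleanly. VALID
Stream 2: error at byte offset 10. INVALID
Stream 3: error at byte offset 0. INVALID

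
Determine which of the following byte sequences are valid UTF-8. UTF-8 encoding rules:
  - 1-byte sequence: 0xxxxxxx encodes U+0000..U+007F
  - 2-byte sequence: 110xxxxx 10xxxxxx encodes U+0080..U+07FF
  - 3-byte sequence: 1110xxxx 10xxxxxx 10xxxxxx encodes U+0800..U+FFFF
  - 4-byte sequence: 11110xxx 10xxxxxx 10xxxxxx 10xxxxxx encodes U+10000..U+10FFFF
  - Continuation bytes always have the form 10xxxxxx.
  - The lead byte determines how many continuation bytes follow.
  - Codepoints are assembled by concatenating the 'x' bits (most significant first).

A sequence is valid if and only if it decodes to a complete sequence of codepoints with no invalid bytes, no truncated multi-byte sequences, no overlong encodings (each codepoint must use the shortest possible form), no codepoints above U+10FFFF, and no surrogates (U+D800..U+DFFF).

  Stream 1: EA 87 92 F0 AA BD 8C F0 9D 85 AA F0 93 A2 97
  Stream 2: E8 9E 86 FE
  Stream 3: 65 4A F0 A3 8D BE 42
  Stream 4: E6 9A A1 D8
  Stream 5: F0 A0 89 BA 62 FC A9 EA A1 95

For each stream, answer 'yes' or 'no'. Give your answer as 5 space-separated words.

Stream 1: decodes cleanly. VALID
Stream 2: error at byte offset 3. INVALID
Stream 3: decodes cleanly. VALID
Stream 4: error at byte offset 4. INVALID
Stream 5: error at byte offset 5. INVALID

Answer: yes no yes no no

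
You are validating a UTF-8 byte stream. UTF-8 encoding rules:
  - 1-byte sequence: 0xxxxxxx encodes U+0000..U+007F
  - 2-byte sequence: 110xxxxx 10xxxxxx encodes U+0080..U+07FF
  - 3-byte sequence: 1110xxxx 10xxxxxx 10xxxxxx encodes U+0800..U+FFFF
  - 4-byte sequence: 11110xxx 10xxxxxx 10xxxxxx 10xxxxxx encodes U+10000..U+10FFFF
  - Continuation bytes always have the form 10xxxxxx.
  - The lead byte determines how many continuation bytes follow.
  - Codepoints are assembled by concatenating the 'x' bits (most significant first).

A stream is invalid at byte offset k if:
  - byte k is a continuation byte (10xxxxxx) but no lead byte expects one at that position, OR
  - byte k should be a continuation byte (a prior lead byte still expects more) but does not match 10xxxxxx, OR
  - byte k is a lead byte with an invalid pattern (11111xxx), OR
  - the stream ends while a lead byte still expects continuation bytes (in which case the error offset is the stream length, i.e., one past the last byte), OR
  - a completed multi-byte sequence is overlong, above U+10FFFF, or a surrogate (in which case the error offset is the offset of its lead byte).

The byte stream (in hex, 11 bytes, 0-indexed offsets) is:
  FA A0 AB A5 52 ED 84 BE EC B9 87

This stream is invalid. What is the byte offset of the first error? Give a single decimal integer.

Byte[0]=FA: INVALID lead byte (not 0xxx/110x/1110/11110)

Answer: 0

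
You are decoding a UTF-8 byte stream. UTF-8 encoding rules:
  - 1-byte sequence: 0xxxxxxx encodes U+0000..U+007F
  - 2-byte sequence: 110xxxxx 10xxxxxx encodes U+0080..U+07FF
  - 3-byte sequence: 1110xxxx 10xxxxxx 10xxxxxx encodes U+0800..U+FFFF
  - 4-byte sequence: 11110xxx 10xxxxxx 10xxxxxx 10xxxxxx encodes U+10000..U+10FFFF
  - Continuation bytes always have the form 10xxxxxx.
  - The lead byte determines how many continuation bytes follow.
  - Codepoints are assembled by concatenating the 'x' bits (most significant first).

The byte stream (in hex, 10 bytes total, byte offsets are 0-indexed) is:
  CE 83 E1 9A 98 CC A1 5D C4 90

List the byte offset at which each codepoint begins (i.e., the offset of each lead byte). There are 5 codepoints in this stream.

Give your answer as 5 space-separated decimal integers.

Answer: 0 2 5 7 8

Derivation:
Byte[0]=CE: 2-byte lead, need 1 cont bytes. acc=0xE
Byte[1]=83: continuation. acc=(acc<<6)|0x03=0x383
Completed: cp=U+0383 (starts at byte 0)
Byte[2]=E1: 3-byte lead, need 2 cont bytes. acc=0x1
Byte[3]=9A: continuation. acc=(acc<<6)|0x1A=0x5A
Byte[4]=98: continuation. acc=(acc<<6)|0x18=0x1698
Completed: cp=U+1698 (starts at byte 2)
Byte[5]=CC: 2-byte lead, need 1 cont bytes. acc=0xC
Byte[6]=A1: continuation. acc=(acc<<6)|0x21=0x321
Completed: cp=U+0321 (starts at byte 5)
Byte[7]=5D: 1-byte ASCII. cp=U+005D
Byte[8]=C4: 2-byte lead, need 1 cont bytes. acc=0x4
Byte[9]=90: continuation. acc=(acc<<6)|0x10=0x110
Completed: cp=U+0110 (starts at byte 8)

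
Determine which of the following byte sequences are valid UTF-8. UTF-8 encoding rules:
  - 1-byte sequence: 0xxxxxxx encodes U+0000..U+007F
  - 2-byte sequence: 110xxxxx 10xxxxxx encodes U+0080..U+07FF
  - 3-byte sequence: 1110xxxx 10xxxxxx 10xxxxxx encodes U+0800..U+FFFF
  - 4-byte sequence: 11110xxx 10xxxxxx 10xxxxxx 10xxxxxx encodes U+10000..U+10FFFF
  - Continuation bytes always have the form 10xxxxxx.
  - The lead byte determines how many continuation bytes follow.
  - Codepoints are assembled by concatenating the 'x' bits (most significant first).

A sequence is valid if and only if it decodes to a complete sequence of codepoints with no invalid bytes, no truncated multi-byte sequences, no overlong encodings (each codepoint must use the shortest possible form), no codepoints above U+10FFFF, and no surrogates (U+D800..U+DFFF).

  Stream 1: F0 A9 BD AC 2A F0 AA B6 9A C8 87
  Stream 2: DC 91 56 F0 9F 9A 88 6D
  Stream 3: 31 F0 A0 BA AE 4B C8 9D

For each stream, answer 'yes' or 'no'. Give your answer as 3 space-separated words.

Answer: yes yes yes

Derivation:
Stream 1: decodes cleanly. VALID
Stream 2: decodes cleanly. VALID
Stream 3: decodes cleanly. VALID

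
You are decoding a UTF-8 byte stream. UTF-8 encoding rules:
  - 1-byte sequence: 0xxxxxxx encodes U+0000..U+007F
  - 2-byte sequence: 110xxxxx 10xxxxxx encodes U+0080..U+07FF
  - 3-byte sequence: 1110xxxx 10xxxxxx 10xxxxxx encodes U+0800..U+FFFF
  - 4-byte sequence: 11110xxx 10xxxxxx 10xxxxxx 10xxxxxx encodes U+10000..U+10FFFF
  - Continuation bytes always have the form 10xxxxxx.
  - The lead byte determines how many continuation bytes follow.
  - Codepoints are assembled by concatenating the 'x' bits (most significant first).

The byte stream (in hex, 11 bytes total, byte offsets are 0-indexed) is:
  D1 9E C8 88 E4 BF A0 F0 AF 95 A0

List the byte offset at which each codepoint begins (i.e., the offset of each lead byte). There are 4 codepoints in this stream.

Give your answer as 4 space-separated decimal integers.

Byte[0]=D1: 2-byte lead, need 1 cont bytes. acc=0x11
Byte[1]=9E: continuation. acc=(acc<<6)|0x1E=0x45E
Completed: cp=U+045E (starts at byte 0)
Byte[2]=C8: 2-byte lead, need 1 cont bytes. acc=0x8
Byte[3]=88: continuation. acc=(acc<<6)|0x08=0x208
Completed: cp=U+0208 (starts at byte 2)
Byte[4]=E4: 3-byte lead, need 2 cont bytes. acc=0x4
Byte[5]=BF: continuation. acc=(acc<<6)|0x3F=0x13F
Byte[6]=A0: continuation. acc=(acc<<6)|0x20=0x4FE0
Completed: cp=U+4FE0 (starts at byte 4)
Byte[7]=F0: 4-byte lead, need 3 cont bytes. acc=0x0
Byte[8]=AF: continuation. acc=(acc<<6)|0x2F=0x2F
Byte[9]=95: continuation. acc=(acc<<6)|0x15=0xBD5
Byte[10]=A0: continuation. acc=(acc<<6)|0x20=0x2F560
Completed: cp=U+2F560 (starts at byte 7)

Answer: 0 2 4 7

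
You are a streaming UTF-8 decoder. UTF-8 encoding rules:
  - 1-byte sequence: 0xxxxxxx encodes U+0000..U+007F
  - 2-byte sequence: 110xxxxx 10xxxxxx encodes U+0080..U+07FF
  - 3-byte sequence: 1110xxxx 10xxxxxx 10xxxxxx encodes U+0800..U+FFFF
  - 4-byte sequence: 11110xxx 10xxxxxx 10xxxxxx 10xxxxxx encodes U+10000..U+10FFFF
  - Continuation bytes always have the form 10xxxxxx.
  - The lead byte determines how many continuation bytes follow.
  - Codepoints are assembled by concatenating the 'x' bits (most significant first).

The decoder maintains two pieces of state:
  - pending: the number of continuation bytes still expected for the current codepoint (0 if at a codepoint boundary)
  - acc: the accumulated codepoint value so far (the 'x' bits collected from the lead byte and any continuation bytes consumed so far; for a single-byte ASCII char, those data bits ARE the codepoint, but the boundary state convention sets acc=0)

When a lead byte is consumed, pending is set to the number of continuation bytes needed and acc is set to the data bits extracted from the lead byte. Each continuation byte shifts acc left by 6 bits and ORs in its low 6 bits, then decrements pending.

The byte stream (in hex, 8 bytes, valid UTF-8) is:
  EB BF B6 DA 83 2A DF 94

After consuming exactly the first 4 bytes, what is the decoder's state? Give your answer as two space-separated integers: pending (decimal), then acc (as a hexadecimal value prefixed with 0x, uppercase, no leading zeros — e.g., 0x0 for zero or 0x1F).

Answer: 1 0x1A

Derivation:
Byte[0]=EB: 3-byte lead. pending=2, acc=0xB
Byte[1]=BF: continuation. acc=(acc<<6)|0x3F=0x2FF, pending=1
Byte[2]=B6: continuation. acc=(acc<<6)|0x36=0xBFF6, pending=0
Byte[3]=DA: 2-byte lead. pending=1, acc=0x1A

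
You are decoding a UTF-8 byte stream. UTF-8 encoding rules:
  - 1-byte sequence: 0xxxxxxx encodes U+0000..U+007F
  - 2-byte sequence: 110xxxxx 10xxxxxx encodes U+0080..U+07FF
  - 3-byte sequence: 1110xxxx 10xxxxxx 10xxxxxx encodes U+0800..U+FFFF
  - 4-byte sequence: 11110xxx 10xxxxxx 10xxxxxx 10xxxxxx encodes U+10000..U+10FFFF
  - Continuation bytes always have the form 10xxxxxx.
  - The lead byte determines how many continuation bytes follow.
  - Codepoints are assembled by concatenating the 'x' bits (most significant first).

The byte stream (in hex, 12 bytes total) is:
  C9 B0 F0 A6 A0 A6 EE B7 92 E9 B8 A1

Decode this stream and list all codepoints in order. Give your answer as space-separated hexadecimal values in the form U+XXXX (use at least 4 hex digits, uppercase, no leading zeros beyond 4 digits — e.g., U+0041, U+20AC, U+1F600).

Byte[0]=C9: 2-byte lead, need 1 cont bytes. acc=0x9
Byte[1]=B0: continuation. acc=(acc<<6)|0x30=0x270
Completed: cp=U+0270 (starts at byte 0)
Byte[2]=F0: 4-byte lead, need 3 cont bytes. acc=0x0
Byte[3]=A6: continuation. acc=(acc<<6)|0x26=0x26
Byte[4]=A0: continuation. acc=(acc<<6)|0x20=0x9A0
Byte[5]=A6: continuation. acc=(acc<<6)|0x26=0x26826
Completed: cp=U+26826 (starts at byte 2)
Byte[6]=EE: 3-byte lead, need 2 cont bytes. acc=0xE
Byte[7]=B7: continuation. acc=(acc<<6)|0x37=0x3B7
Byte[8]=92: continuation. acc=(acc<<6)|0x12=0xEDD2
Completed: cp=U+EDD2 (starts at byte 6)
Byte[9]=E9: 3-byte lead, need 2 cont bytes. acc=0x9
Byte[10]=B8: continuation. acc=(acc<<6)|0x38=0x278
Byte[11]=A1: continuation. acc=(acc<<6)|0x21=0x9E21
Completed: cp=U+9E21 (starts at byte 9)

Answer: U+0270 U+26826 U+EDD2 U+9E21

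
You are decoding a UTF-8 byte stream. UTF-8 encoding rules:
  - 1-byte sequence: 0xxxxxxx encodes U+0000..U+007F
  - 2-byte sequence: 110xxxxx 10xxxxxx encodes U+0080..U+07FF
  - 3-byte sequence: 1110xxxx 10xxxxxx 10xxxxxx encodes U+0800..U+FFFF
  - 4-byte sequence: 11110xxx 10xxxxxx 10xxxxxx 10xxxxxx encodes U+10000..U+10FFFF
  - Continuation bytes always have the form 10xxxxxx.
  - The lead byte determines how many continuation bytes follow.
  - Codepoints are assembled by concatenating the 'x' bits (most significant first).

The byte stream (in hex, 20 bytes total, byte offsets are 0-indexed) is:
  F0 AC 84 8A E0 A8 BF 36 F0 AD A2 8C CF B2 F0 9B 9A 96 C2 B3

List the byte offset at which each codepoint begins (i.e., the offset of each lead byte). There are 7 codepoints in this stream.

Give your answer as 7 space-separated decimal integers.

Answer: 0 4 7 8 12 14 18

Derivation:
Byte[0]=F0: 4-byte lead, need 3 cont bytes. acc=0x0
Byte[1]=AC: continuation. acc=(acc<<6)|0x2C=0x2C
Byte[2]=84: continuation. acc=(acc<<6)|0x04=0xB04
Byte[3]=8A: continuation. acc=(acc<<6)|0x0A=0x2C10A
Completed: cp=U+2C10A (starts at byte 0)
Byte[4]=E0: 3-byte lead, need 2 cont bytes. acc=0x0
Byte[5]=A8: continuation. acc=(acc<<6)|0x28=0x28
Byte[6]=BF: continuation. acc=(acc<<6)|0x3F=0xA3F
Completed: cp=U+0A3F (starts at byte 4)
Byte[7]=36: 1-byte ASCII. cp=U+0036
Byte[8]=F0: 4-byte lead, need 3 cont bytes. acc=0x0
Byte[9]=AD: continuation. acc=(acc<<6)|0x2D=0x2D
Byte[10]=A2: continuation. acc=(acc<<6)|0x22=0xB62
Byte[11]=8C: continuation. acc=(acc<<6)|0x0C=0x2D88C
Completed: cp=U+2D88C (starts at byte 8)
Byte[12]=CF: 2-byte lead, need 1 cont bytes. acc=0xF
Byte[13]=B2: continuation. acc=(acc<<6)|0x32=0x3F2
Completed: cp=U+03F2 (starts at byte 12)
Byte[14]=F0: 4-byte lead, need 3 cont bytes. acc=0x0
Byte[15]=9B: continuation. acc=(acc<<6)|0x1B=0x1B
Byte[16]=9A: continuation. acc=(acc<<6)|0x1A=0x6DA
Byte[17]=96: continuation. acc=(acc<<6)|0x16=0x1B696
Completed: cp=U+1B696 (starts at byte 14)
Byte[18]=C2: 2-byte lead, need 1 cont bytes. acc=0x2
Byte[19]=B3: continuation. acc=(acc<<6)|0x33=0xB3
Completed: cp=U+00B3 (starts at byte 18)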